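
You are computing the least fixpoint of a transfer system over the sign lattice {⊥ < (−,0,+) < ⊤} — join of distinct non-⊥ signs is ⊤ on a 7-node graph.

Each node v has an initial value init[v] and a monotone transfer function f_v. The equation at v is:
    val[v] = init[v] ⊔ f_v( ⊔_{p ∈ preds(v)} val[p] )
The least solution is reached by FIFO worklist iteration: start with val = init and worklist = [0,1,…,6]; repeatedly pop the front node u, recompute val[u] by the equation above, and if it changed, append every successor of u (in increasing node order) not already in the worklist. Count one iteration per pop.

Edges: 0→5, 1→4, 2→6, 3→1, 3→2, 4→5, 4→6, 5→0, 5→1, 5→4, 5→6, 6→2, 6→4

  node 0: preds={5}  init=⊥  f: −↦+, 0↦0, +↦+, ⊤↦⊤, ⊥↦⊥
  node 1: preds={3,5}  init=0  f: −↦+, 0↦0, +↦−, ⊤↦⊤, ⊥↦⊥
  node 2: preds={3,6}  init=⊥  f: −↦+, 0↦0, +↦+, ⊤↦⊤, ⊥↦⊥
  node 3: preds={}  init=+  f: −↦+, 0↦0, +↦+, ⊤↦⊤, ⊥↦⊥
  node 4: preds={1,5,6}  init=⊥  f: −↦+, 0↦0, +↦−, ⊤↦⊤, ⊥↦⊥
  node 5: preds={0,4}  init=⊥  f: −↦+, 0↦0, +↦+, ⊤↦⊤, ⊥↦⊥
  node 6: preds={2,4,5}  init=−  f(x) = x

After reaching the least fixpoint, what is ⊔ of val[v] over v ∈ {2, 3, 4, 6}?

Iteration log — 12 steps:
  step 1. node 0  ⊔preds=⊥  new=⊥  stable
  step 2. node 1  ⊔preds=+  new=⊤  old=0  +wl: 
  step 3. node 2  ⊔preds=⊤  new=⊤  old=⊥  +wl: 
  step 4. node 3  ⊔preds=⊥  new=+  stable
  step 5. node 4  ⊔preds=⊤  new=⊤  old=⊥  +wl: 
  step 6. node 5  ⊔preds=⊤  new=⊤  old=⊥  +wl: 0,1,4
  step 7. node 6  ⊔preds=⊤  new=⊤  old=−  +wl: 2
  step 8. node 0  ⊔preds=⊤  new=⊤  old=⊥  +wl: 5
  step 9. node 1  ⊔preds=⊤  new=⊤  stable
  step 10. node 4  ⊔preds=⊤  new=⊤  stable
  step 11. node 2  ⊔preds=⊤  new=⊤  stable
  step 12. node 5  ⊔preds=⊤  new=⊤  stable

Least fixpoint reached:
  node 0: ⊤
  node 1: ⊤
  node 2: ⊤
  node 3: +
  node 4: ⊤
  node 5: ⊤
  node 6: ⊤

⊤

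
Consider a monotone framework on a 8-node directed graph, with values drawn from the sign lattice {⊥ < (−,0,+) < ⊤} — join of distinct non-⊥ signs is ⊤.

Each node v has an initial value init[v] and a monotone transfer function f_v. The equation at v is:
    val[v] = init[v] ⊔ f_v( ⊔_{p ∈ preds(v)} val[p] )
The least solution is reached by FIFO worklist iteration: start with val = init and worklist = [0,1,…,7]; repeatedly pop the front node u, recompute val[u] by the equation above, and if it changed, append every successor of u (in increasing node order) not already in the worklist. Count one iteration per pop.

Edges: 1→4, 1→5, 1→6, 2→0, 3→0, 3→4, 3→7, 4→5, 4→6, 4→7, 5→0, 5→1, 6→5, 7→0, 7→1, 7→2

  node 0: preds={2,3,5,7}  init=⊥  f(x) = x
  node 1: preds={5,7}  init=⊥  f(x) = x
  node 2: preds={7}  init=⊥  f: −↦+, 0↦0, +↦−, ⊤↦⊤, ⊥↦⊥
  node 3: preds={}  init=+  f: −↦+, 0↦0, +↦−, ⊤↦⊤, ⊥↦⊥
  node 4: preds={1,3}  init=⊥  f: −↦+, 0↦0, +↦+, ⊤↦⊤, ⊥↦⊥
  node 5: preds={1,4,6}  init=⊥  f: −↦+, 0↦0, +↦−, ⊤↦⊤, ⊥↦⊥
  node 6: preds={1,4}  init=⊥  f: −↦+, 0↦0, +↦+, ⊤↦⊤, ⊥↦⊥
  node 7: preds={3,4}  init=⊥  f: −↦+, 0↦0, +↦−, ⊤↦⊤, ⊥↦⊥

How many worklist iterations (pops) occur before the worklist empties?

Trace (24 dequeues):
  [1] u=0 | in + | out + | prev ⊥ | push {}
  [2] u=1 | in ⊥ | out ⊥ | ==
  [3] u=2 | in ⊥ | out ⊥ | ==
  [4] u=3 | in ⊥ | out + | ==
  [5] u=4 | in + | out + | prev ⊥ | push {}
  [6] u=5 | in + | out − | prev ⊥ | push {0,1}
  [7] u=6 | in + | out + | prev ⊥ | push {5}
  [8] u=7 | in + | out − | prev ⊥ | push {2}
  [9] u=0 | in ⊤ | out ⊤ | prev + | push {}
  [10] u=1 | in − | out − | prev ⊥ | push {4,6}
  [11] u=5 | in ⊤ | out ⊤ | prev − | push {0,1}
  [12] u=2 | in − | out + | prev ⊥ | push {}
  [13] u=4 | in ⊤ | out ⊤ | prev + | push {5,7}
  [14] u=6 | in ⊤ | out ⊤ | prev + | push {}
  [15] u=0 | in ⊤ | out ⊤ | ==
  [16] u=1 | in ⊤ | out ⊤ | prev − | push {4,6}
  [17] u=5 | in ⊤ | out ⊤ | ==
  [18] u=7 | in ⊤ | out ⊤ | prev − | push {0,1,2}
  [19] u=4 | in ⊤ | out ⊤ | ==
  [20] u=6 | in ⊤ | out ⊤ | ==
  [21] u=0 | in ⊤ | out ⊤ | ==
  [22] u=1 | in ⊤ | out ⊤ | ==
  [23] u=2 | in ⊤ | out ⊤ | prev + | push {0}
  [24] u=0 | in ⊤ | out ⊤ | ==

Converged values:
  [0] ⊤
  [1] ⊤
  [2] ⊤
  [3] +
  [4] ⊤
  [5] ⊤
  [6] ⊤
  [7] ⊤

24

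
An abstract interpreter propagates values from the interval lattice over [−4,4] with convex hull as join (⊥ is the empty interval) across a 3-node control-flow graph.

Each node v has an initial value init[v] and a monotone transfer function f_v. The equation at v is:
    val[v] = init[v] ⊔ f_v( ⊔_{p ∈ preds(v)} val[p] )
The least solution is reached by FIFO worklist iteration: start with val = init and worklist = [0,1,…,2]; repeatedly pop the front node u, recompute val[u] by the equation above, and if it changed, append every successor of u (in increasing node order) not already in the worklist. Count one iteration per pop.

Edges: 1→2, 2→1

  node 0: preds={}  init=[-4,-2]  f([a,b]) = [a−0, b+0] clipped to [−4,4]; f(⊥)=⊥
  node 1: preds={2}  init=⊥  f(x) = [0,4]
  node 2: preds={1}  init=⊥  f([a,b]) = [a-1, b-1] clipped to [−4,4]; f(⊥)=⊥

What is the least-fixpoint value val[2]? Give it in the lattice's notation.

Trace (4 dequeues):
  [1] u=0 | in ⊥ | out [-4,-2] | ==
  [2] u=1 | in ⊥ | out [0,4] | prev ⊥ | push {}
  [3] u=2 | in [0,4] | out [-1,3] | prev ⊥ | push {1}
  [4] u=1 | in [-1,3] | out [0,4] | ==

Converged values:
  [0] [-4,-2]
  [1] [0,4]
  [2] [-1,3]

[-1,3]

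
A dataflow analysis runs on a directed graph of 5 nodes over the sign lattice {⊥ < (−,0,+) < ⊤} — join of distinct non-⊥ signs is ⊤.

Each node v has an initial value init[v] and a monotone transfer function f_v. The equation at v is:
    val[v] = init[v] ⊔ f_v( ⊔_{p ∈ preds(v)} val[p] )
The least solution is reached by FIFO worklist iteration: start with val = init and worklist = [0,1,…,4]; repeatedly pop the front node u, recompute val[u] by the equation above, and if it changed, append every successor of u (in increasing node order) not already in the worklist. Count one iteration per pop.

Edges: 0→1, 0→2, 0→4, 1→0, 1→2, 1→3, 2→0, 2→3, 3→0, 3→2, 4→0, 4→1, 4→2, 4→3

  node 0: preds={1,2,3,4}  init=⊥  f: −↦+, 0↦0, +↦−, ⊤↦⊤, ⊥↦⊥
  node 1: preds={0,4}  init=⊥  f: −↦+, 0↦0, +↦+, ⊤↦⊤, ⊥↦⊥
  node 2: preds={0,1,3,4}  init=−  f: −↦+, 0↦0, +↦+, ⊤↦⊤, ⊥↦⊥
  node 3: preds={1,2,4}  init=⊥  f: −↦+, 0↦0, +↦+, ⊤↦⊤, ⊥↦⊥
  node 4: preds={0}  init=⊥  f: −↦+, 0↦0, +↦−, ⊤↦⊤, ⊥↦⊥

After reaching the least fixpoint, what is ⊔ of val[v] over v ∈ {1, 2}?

Worklist (14 pops):
  #1 pop 0: in=− → + (was ⊥); enqueue []
  #2 pop 1: in=+ → + (was ⊥); enqueue [0]
  #3 pop 2: in=+ → ⊤ (was −); enqueue []
  #4 pop 3: in=⊤ → ⊤ (was ⊥); enqueue [2]
  #5 pop 4: in=+ → − (was ⊥); enqueue [1,3]
  #6 pop 0: in=⊤ → ⊤ (was +); enqueue [4]
  #7 pop 2: in=⊤ → ⊤ (no change)
  #8 pop 1: in=⊤ → ⊤ (was +); enqueue [0,2]
  #9 pop 3: in=⊤ → ⊤ (no change)
  #10 pop 4: in=⊤ → ⊤ (was −); enqueue [1,3]
  #11 pop 0: in=⊤ → ⊤ (no change)
  #12 pop 2: in=⊤ → ⊤ (no change)
  #13 pop 1: in=⊤ → ⊤ (no change)
  #14 pop 3: in=⊤ → ⊤ (no change)

Fixpoint:
  val[0] = ⊤
  val[1] = ⊤
  val[2] = ⊤
  val[3] = ⊤
  val[4] = ⊤

⊤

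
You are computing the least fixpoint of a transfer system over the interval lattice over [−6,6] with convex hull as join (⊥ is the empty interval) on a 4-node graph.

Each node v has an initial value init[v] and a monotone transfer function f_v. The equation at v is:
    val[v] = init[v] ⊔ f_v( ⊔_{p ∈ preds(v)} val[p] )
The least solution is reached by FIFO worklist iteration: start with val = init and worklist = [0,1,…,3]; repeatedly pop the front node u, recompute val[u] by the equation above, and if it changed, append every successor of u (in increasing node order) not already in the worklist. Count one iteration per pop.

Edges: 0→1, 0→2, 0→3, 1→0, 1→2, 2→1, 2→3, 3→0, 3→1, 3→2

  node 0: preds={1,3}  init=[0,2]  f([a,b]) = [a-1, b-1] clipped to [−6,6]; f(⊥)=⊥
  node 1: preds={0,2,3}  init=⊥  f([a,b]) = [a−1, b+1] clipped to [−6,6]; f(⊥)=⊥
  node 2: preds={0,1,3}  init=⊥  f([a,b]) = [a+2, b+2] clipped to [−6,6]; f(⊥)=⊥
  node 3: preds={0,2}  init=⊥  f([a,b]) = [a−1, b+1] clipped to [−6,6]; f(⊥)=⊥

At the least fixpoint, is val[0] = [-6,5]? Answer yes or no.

yes

Iteration log — 19 steps:
  step 1. node 0  ⊔preds=⊥  new=[0,2]  stable
  step 2. node 1  ⊔preds=[0,2]  new=[-1,3]  old=⊥  +wl: 0
  step 3. node 2  ⊔preds=[-1,3]  new=[1,5]  old=⊥  +wl: 1
  step 4. node 3  ⊔preds=[0,5]  new=[-1,6]  old=⊥  +wl: 2
  step 5. node 0  ⊔preds=[-1,6]  new=[-2,5]  old=[0,2]  +wl: 3
  step 6. node 1  ⊔preds=[-2,6]  new=[-3,6]  old=[-1,3]  +wl: 0
  step 7. node 2  ⊔preds=[-3,6]  new=[-1,6]  old=[1,5]  +wl: 1
  step 8. node 3  ⊔preds=[-2,6]  new=[-3,6]  old=[-1,6]  +wl: 2
  step 9. node 0  ⊔preds=[-3,6]  new=[-4,5]  old=[-2,5]  +wl: 3
  step 10. node 1  ⊔preds=[-4,6]  new=[-5,6]  old=[-3,6]  +wl: 0
  step 11. node 2  ⊔preds=[-5,6]  new=[-3,6]  old=[-1,6]  +wl: 1
  step 12. node 3  ⊔preds=[-4,6]  new=[-5,6]  old=[-3,6]  +wl: 2
  step 13. node 0  ⊔preds=[-5,6]  new=[-6,5]  old=[-4,5]  +wl: 3
  step 14. node 1  ⊔preds=[-6,6]  new=[-6,6]  old=[-5,6]  +wl: 0
  step 15. node 2  ⊔preds=[-6,6]  new=[-4,6]  old=[-3,6]  +wl: 1
  step 16. node 3  ⊔preds=[-6,6]  new=[-6,6]  old=[-5,6]  +wl: 2
  step 17. node 0  ⊔preds=[-6,6]  new=[-6,5]  stable
  step 18. node 1  ⊔preds=[-6,6]  new=[-6,6]  stable
  step 19. node 2  ⊔preds=[-6,6]  new=[-4,6]  stable

Least fixpoint reached:
  node 0: [-6,5]
  node 1: [-6,6]
  node 2: [-4,6]
  node 3: [-6,6]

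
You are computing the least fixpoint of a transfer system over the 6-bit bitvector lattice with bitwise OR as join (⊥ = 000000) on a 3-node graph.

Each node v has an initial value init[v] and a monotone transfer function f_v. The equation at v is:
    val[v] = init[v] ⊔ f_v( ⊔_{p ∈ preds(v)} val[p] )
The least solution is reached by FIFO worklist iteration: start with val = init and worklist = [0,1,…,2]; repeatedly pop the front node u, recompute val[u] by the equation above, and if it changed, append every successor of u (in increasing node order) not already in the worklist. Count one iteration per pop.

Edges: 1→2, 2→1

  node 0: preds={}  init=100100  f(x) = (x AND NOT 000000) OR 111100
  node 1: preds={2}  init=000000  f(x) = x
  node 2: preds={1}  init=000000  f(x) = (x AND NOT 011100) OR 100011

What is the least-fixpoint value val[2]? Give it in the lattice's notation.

100011

Iteration log — 5 steps:
  step 1. node 0  ⊔preds=000000  new=111100  old=100100  +wl: 
  step 2. node 1  ⊔preds=000000  new=000000  stable
  step 3. node 2  ⊔preds=000000  new=100011  old=000000  +wl: 1
  step 4. node 1  ⊔preds=100011  new=100011  old=000000  +wl: 2
  step 5. node 2  ⊔preds=100011  new=100011  stable

Least fixpoint reached:
  node 0: 111100
  node 1: 100011
  node 2: 100011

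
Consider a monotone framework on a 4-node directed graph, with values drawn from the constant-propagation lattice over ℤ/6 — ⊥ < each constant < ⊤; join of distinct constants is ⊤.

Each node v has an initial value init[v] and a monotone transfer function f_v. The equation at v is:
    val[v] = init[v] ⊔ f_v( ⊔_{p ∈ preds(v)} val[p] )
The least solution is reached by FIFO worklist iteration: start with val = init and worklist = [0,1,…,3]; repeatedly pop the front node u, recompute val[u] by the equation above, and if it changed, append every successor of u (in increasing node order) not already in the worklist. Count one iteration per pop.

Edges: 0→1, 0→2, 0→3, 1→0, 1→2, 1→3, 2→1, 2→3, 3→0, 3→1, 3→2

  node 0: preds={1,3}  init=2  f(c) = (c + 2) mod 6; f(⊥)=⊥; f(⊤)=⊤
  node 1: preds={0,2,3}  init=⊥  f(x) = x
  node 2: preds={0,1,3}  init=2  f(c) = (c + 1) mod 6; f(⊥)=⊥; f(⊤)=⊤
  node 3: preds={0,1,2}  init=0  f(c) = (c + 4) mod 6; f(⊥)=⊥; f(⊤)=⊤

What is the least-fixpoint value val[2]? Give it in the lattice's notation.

Iteration log — 8 steps:
  step 1. node 0  ⊔preds=0  new=2  stable
  step 2. node 1  ⊔preds=⊤  new=⊤  old=⊥  +wl: 0
  step 3. node 2  ⊔preds=⊤  new=⊤  old=2  +wl: 1
  step 4. node 3  ⊔preds=⊤  new=⊤  old=0  +wl: 2
  step 5. node 0  ⊔preds=⊤  new=⊤  old=2  +wl: 3
  step 6. node 1  ⊔preds=⊤  new=⊤  stable
  step 7. node 2  ⊔preds=⊤  new=⊤  stable
  step 8. node 3  ⊔preds=⊤  new=⊤  stable

Least fixpoint reached:
  node 0: ⊤
  node 1: ⊤
  node 2: ⊤
  node 3: ⊤

⊤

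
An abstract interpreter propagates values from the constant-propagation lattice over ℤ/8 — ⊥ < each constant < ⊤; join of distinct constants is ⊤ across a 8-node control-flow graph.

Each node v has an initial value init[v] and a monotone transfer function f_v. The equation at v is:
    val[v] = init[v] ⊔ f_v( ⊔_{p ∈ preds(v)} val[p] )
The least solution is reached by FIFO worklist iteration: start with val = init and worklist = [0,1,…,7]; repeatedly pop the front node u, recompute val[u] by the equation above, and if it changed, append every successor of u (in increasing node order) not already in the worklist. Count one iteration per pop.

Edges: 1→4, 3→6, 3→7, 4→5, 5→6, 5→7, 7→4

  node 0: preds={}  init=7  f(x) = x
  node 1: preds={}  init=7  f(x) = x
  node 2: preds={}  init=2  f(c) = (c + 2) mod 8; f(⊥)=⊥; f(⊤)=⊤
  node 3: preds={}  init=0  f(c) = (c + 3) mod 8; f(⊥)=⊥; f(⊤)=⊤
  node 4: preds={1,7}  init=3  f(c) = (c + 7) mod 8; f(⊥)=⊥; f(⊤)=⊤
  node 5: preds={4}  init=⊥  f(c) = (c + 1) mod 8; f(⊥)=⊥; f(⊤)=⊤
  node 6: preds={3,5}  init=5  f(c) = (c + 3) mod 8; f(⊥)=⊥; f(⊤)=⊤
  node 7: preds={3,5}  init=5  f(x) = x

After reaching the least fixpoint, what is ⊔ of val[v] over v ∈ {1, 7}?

⊤

Iteration log — 9 steps:
  step 1. node 0  ⊔preds=⊥  new=7  stable
  step 2. node 1  ⊔preds=⊥  new=7  stable
  step 3. node 2  ⊔preds=⊥  new=2  stable
  step 4. node 3  ⊔preds=⊥  new=0  stable
  step 5. node 4  ⊔preds=⊤  new=⊤  old=3  +wl: 
  step 6. node 5  ⊔preds=⊤  new=⊤  old=⊥  +wl: 
  step 7. node 6  ⊔preds=⊤  new=⊤  old=5  +wl: 
  step 8. node 7  ⊔preds=⊤  new=⊤  old=5  +wl: 4
  step 9. node 4  ⊔preds=⊤  new=⊤  stable

Least fixpoint reached:
  node 0: 7
  node 1: 7
  node 2: 2
  node 3: 0
  node 4: ⊤
  node 5: ⊤
  node 6: ⊤
  node 7: ⊤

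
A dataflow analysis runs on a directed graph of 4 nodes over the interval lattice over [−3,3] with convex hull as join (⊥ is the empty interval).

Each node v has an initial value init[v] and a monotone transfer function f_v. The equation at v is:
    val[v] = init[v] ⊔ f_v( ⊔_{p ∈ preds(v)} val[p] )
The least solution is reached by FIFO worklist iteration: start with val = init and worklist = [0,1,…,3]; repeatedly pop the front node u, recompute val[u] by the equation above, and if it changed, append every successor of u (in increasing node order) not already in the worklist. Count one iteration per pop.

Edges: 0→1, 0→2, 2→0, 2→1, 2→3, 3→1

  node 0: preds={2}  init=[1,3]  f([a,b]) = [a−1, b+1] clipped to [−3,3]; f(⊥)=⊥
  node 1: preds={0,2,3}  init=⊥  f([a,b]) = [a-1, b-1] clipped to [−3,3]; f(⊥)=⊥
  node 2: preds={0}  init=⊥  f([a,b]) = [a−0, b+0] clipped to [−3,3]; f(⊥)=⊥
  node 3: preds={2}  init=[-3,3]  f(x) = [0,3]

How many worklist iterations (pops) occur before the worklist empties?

22

Iteration log — 22 steps:
  step 1. node 0  ⊔preds=⊥  new=[1,3]  stable
  step 2. node 1  ⊔preds=[-3,3]  new=[-3,2]  old=⊥  +wl: 
  step 3. node 2  ⊔preds=[1,3]  new=[1,3]  old=⊥  +wl: 0,1
  step 4. node 3  ⊔preds=[1,3]  new=[-3,3]  stable
  step 5. node 0  ⊔preds=[1,3]  new=[0,3]  old=[1,3]  +wl: 2
  step 6. node 1  ⊔preds=[-3,3]  new=[-3,2]  stable
  step 7. node 2  ⊔preds=[0,3]  new=[0,3]  old=[1,3]  +wl: 0,1,3
  step 8. node 0  ⊔preds=[0,3]  new=[-1,3]  old=[0,3]  +wl: 2
  step 9. node 1  ⊔preds=[-3,3]  new=[-3,2]  stable
  step 10. node 3  ⊔preds=[0,3]  new=[-3,3]  stable
  step 11. node 2  ⊔preds=[-1,3]  new=[-1,3]  old=[0,3]  +wl: 0,1,3
  step 12. node 0  ⊔preds=[-1,3]  new=[-2,3]  old=[-1,3]  +wl: 2
  step 13. node 1  ⊔preds=[-3,3]  new=[-3,2]  stable
  step 14. node 3  ⊔preds=[-1,3]  new=[-3,3]  stable
  step 15. node 2  ⊔preds=[-2,3]  new=[-2,3]  old=[-1,3]  +wl: 0,1,3
  step 16. node 0  ⊔preds=[-2,3]  new=[-3,3]  old=[-2,3]  +wl: 2
  step 17. node 1  ⊔preds=[-3,3]  new=[-3,2]  stable
  step 18. node 3  ⊔preds=[-2,3]  new=[-3,3]  stable
  step 19. node 2  ⊔preds=[-3,3]  new=[-3,3]  old=[-2,3]  +wl: 0,1,3
  step 20. node 0  ⊔preds=[-3,3]  new=[-3,3]  stable
  step 21. node 1  ⊔preds=[-3,3]  new=[-3,2]  stable
  step 22. node 3  ⊔preds=[-3,3]  new=[-3,3]  stable

Least fixpoint reached:
  node 0: [-3,3]
  node 1: [-3,2]
  node 2: [-3,3]
  node 3: [-3,3]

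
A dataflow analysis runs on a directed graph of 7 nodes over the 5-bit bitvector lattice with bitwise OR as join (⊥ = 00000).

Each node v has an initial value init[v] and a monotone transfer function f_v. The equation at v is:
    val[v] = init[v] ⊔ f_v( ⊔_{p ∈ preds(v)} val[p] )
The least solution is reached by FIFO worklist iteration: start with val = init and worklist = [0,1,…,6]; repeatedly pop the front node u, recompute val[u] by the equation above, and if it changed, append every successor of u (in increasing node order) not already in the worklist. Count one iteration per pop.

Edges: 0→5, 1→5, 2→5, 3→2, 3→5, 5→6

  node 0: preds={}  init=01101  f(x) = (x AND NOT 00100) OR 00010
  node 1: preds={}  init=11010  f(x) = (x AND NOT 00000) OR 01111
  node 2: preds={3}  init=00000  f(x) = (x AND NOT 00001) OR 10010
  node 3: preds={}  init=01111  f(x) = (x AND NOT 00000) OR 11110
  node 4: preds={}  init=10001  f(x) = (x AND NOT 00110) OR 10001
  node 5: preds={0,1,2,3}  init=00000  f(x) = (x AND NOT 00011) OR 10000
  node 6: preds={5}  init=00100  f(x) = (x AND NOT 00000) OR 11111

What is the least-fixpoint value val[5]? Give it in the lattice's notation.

Trace (8 dequeues):
  [1] u=0 | in 00000 | out 01111 | prev 01101 | push {}
  [2] u=1 | in 00000 | out 11111 | prev 11010 | push {}
  [3] u=2 | in 01111 | out 11110 | prev 00000 | push {}
  [4] u=3 | in 00000 | out 11111 | prev 01111 | push {2}
  [5] u=4 | in 00000 | out 10001 | ==
  [6] u=5 | in 11111 | out 11100 | prev 00000 | push {}
  [7] u=6 | in 11100 | out 11111 | prev 00100 | push {}
  [8] u=2 | in 11111 | out 11110 | ==

Converged values:
  [0] 01111
  [1] 11111
  [2] 11110
  [3] 11111
  [4] 10001
  [5] 11100
  [6] 11111

11100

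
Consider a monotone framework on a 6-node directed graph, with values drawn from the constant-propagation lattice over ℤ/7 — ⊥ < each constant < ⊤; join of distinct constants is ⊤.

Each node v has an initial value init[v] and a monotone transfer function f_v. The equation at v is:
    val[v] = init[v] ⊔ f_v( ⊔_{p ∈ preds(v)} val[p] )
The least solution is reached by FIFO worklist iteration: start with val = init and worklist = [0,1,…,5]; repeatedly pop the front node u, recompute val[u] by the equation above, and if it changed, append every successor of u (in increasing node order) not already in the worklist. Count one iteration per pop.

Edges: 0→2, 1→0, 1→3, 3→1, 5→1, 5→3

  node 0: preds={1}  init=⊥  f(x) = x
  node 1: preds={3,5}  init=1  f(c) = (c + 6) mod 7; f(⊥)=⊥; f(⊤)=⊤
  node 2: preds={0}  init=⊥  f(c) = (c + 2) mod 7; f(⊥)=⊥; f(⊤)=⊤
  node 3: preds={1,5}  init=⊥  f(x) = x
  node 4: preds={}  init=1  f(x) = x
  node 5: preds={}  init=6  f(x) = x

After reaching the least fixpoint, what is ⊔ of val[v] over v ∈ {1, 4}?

Trace (9 dequeues):
  [1] u=0 | in 1 | out 1 | prev ⊥ | push {}
  [2] u=1 | in 6 | out ⊤ | prev 1 | push {0}
  [3] u=2 | in 1 | out 3 | prev ⊥ | push {}
  [4] u=3 | in ⊤ | out ⊤ | prev ⊥ | push {1}
  [5] u=4 | in ⊥ | out 1 | ==
  [6] u=5 | in ⊥ | out 6 | ==
  [7] u=0 | in ⊤ | out ⊤ | prev 1 | push {2}
  [8] u=1 | in ⊤ | out ⊤ | ==
  [9] u=2 | in ⊤ | out ⊤ | prev 3 | push {}

Converged values:
  [0] ⊤
  [1] ⊤
  [2] ⊤
  [3] ⊤
  [4] 1
  [5] 6

⊤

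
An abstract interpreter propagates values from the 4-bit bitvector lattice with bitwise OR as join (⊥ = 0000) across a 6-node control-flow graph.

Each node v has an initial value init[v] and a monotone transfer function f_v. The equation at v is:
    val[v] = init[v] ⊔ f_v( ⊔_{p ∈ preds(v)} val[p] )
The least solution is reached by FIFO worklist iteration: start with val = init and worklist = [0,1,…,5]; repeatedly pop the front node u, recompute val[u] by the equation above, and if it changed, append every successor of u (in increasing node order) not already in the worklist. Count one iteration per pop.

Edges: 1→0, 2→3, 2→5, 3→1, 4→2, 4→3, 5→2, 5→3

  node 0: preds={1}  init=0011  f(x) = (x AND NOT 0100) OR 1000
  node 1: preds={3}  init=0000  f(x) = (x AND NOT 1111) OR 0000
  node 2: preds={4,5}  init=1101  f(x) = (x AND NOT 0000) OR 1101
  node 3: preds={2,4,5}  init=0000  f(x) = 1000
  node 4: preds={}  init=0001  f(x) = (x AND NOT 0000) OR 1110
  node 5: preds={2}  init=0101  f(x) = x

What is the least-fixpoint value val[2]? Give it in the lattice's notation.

Worklist (12 pops):
  #1 pop 0: in=0000 → 1011 (was 0011); enqueue []
  #2 pop 1: in=0000 → 0000 (no change)
  #3 pop 2: in=0101 → 1101 (no change)
  #4 pop 3: in=1101 → 1000 (was 0000); enqueue [1]
  #5 pop 4: in=0000 → 1111 (was 0001); enqueue [2,3]
  #6 pop 5: in=1101 → 1101 (was 0101); enqueue []
  #7 pop 1: in=1000 → 0000 (no change)
  #8 pop 2: in=1111 → 1111 (was 1101); enqueue [5]
  #9 pop 3: in=1111 → 1000 (no change)
  #10 pop 5: in=1111 → 1111 (was 1101); enqueue [2,3]
  #11 pop 2: in=1111 → 1111 (no change)
  #12 pop 3: in=1111 → 1000 (no change)

Fixpoint:
  val[0] = 1011
  val[1] = 0000
  val[2] = 1111
  val[3] = 1000
  val[4] = 1111
  val[5] = 1111

1111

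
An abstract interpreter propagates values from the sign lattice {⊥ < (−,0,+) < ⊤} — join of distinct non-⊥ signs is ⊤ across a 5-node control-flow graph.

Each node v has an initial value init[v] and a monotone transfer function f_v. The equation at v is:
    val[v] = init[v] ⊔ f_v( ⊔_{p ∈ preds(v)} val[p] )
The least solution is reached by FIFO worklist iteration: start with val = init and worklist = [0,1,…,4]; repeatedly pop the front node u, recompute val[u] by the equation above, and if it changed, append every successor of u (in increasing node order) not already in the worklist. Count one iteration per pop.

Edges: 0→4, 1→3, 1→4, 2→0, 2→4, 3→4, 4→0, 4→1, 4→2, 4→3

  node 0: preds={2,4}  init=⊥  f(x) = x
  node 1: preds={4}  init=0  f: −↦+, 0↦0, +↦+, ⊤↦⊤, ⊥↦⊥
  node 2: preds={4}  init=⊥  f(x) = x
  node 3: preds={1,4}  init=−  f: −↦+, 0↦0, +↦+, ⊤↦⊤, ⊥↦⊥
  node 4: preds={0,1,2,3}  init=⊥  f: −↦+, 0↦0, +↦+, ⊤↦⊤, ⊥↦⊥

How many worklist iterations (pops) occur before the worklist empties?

Iteration log — 11 steps:
  step 1. node 0  ⊔preds=⊥  new=⊥  stable
  step 2. node 1  ⊔preds=⊥  new=0  stable
  step 3. node 2  ⊔preds=⊥  new=⊥  stable
  step 4. node 3  ⊔preds=0  new=⊤  old=−  +wl: 
  step 5. node 4  ⊔preds=⊤  new=⊤  old=⊥  +wl: 0,1,2,3
  step 6. node 0  ⊔preds=⊤  new=⊤  old=⊥  +wl: 4
  step 7. node 1  ⊔preds=⊤  new=⊤  old=0  +wl: 
  step 8. node 2  ⊔preds=⊤  new=⊤  old=⊥  +wl: 0
  step 9. node 3  ⊔preds=⊤  new=⊤  stable
  step 10. node 4  ⊔preds=⊤  new=⊤  stable
  step 11. node 0  ⊔preds=⊤  new=⊤  stable

Least fixpoint reached:
  node 0: ⊤
  node 1: ⊤
  node 2: ⊤
  node 3: ⊤
  node 4: ⊤

11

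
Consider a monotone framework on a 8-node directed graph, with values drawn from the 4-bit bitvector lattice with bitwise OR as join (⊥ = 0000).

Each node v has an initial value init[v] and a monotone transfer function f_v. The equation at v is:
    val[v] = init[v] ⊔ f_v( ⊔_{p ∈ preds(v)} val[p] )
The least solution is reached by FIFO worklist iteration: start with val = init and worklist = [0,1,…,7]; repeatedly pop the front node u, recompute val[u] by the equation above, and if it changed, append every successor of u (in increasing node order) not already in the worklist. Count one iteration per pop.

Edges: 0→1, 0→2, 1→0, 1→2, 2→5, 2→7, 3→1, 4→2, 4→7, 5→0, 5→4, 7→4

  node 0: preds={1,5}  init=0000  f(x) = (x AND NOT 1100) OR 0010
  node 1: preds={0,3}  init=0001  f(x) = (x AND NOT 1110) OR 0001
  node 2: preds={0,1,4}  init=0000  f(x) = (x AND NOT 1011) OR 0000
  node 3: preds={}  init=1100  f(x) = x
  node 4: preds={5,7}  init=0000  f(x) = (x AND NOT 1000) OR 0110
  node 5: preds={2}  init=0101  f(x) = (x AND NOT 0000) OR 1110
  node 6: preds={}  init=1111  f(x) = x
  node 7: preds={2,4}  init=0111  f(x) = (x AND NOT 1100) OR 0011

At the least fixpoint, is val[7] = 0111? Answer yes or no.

yes

Trace (13 dequeues):
  [1] u=0 | in 0101 | out 0011 | prev 0000 | push {}
  [2] u=1 | in 1111 | out 0001 | ==
  [3] u=2 | in 0011 | out 0000 | ==
  [4] u=3 | in 0000 | out 1100 | ==
  [5] u=4 | in 0111 | out 0111 | prev 0000 | push {2}
  [6] u=5 | in 0000 | out 1111 | prev 0101 | push {0,4}
  [7] u=6 | in 0000 | out 1111 | ==
  [8] u=7 | in 0111 | out 0111 | ==
  [9] u=2 | in 0111 | out 0100 | prev 0000 | push {5,7}
  [10] u=0 | in 1111 | out 0011 | ==
  [11] u=4 | in 1111 | out 0111 | ==
  [12] u=5 | in 0100 | out 1111 | ==
  [13] u=7 | in 0111 | out 0111 | ==

Converged values:
  [0] 0011
  [1] 0001
  [2] 0100
  [3] 1100
  [4] 0111
  [5] 1111
  [6] 1111
  [7] 0111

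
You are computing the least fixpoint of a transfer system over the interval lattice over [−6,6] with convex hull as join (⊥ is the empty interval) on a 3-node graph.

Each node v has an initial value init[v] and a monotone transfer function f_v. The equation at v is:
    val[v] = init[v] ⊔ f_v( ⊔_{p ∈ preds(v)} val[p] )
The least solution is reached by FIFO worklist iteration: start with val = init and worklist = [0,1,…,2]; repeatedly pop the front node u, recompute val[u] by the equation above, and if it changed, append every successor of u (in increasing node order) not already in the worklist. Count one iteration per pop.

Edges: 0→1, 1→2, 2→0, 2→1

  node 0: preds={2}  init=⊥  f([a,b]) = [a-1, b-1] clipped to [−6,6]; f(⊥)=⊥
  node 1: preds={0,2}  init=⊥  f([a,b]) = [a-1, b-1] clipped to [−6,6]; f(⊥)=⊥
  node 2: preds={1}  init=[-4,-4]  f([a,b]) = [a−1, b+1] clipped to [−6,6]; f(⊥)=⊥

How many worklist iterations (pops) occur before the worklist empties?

5

Trace (5 dequeues):
  [1] u=0 | in [-4,-4] | out [-5,-5] | prev ⊥ | push {}
  [2] u=1 | in [-5,-4] | out [-6,-5] | prev ⊥ | push {}
  [3] u=2 | in [-6,-5] | out [-6,-4] | prev [-4,-4] | push {0,1}
  [4] u=0 | in [-6,-4] | out [-6,-5] | prev [-5,-5] | push {}
  [5] u=1 | in [-6,-4] | out [-6,-5] | ==

Converged values:
  [0] [-6,-5]
  [1] [-6,-5]
  [2] [-6,-4]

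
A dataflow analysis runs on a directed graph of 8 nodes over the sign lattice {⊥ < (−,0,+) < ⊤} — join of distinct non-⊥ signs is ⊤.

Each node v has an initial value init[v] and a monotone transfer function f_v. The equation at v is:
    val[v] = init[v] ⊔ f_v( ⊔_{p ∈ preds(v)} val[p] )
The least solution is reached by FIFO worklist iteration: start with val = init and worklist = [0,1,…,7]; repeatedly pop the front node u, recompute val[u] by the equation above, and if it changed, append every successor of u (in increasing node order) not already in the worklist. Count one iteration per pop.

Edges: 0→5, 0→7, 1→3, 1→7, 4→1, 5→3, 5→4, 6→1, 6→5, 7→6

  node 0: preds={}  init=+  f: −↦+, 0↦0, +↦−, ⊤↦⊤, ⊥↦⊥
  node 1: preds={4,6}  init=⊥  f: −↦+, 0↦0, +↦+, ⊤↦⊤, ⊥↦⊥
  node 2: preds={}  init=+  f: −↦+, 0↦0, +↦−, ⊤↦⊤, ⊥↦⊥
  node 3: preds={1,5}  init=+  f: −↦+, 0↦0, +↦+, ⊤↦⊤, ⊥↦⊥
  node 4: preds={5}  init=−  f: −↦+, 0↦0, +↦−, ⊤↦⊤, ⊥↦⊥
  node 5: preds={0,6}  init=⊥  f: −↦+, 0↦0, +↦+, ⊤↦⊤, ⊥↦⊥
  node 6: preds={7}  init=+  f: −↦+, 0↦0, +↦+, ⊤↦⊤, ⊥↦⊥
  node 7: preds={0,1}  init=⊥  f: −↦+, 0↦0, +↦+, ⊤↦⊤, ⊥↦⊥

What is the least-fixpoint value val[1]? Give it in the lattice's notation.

Worklist (16 pops):
  #1 pop 0: in=⊥ → + (no change)
  #2 pop 1: in=⊤ → ⊤ (was ⊥); enqueue []
  #3 pop 2: in=⊥ → + (no change)
  #4 pop 3: in=⊤ → ⊤ (was +); enqueue []
  #5 pop 4: in=⊥ → − (no change)
  #6 pop 5: in=+ → + (was ⊥); enqueue [3,4]
  #7 pop 6: in=⊥ → + (no change)
  #8 pop 7: in=⊤ → ⊤ (was ⊥); enqueue [6]
  #9 pop 3: in=⊤ → ⊤ (no change)
  #10 pop 4: in=+ → − (no change)
  #11 pop 6: in=⊤ → ⊤ (was +); enqueue [1,5]
  #12 pop 1: in=⊤ → ⊤ (no change)
  #13 pop 5: in=⊤ → ⊤ (was +); enqueue [3,4]
  #14 pop 3: in=⊤ → ⊤ (no change)
  #15 pop 4: in=⊤ → ⊤ (was −); enqueue [1]
  #16 pop 1: in=⊤ → ⊤ (no change)

Fixpoint:
  val[0] = +
  val[1] = ⊤
  val[2] = +
  val[3] = ⊤
  val[4] = ⊤
  val[5] = ⊤
  val[6] = ⊤
  val[7] = ⊤

⊤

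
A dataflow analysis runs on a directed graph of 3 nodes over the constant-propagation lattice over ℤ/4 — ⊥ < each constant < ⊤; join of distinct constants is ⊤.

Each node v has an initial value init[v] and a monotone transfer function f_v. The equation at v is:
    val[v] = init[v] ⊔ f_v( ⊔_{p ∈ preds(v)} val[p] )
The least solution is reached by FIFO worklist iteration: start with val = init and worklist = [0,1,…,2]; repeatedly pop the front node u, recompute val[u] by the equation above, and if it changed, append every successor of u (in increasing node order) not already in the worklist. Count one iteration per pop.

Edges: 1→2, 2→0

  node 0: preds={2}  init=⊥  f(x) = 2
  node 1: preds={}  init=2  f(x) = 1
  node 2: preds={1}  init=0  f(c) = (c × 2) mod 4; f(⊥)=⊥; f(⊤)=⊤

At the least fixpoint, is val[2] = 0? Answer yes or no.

no

Iteration log — 4 steps:
  step 1. node 0  ⊔preds=0  new=2  old=⊥  +wl: 
  step 2. node 1  ⊔preds=⊥  new=⊤  old=2  +wl: 
  step 3. node 2  ⊔preds=⊤  new=⊤  old=0  +wl: 0
  step 4. node 0  ⊔preds=⊤  new=2  stable

Least fixpoint reached:
  node 0: 2
  node 1: ⊤
  node 2: ⊤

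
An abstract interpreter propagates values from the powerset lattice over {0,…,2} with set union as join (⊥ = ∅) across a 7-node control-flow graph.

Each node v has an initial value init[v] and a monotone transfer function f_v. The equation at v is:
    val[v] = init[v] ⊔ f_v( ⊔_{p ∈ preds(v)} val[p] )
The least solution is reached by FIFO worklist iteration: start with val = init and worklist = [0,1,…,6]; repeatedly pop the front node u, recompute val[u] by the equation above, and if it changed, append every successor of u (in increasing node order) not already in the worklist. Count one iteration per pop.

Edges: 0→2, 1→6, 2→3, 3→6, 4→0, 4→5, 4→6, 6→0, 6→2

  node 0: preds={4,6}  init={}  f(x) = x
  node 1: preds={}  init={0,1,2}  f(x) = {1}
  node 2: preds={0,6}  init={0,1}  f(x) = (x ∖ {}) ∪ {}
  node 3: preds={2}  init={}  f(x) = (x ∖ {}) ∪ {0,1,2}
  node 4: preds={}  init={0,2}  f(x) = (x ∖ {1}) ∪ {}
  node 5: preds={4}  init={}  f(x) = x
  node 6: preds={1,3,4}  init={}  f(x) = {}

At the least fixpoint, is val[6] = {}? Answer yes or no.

Iteration log — 7 steps:
  step 1. node 0  ⊔preds={0,2}  new={0,2}  old={}  +wl: 
  step 2. node 1  ⊔preds={}  new={0,1,2}  stable
  step 3. node 2  ⊔preds={0,2}  new={0,1,2}  old={0,1}  +wl: 
  step 4. node 3  ⊔preds={0,1,2}  new={0,1,2}  old={}  +wl: 
  step 5. node 4  ⊔preds={}  new={0,2}  stable
  step 6. node 5  ⊔preds={0,2}  new={0,2}  old={}  +wl: 
  step 7. node 6  ⊔preds={0,1,2}  new={}  stable

Least fixpoint reached:
  node 0: {0,2}
  node 1: {0,1,2}
  node 2: {0,1,2}
  node 3: {0,1,2}
  node 4: {0,2}
  node 5: {0,2}
  node 6: {}

yes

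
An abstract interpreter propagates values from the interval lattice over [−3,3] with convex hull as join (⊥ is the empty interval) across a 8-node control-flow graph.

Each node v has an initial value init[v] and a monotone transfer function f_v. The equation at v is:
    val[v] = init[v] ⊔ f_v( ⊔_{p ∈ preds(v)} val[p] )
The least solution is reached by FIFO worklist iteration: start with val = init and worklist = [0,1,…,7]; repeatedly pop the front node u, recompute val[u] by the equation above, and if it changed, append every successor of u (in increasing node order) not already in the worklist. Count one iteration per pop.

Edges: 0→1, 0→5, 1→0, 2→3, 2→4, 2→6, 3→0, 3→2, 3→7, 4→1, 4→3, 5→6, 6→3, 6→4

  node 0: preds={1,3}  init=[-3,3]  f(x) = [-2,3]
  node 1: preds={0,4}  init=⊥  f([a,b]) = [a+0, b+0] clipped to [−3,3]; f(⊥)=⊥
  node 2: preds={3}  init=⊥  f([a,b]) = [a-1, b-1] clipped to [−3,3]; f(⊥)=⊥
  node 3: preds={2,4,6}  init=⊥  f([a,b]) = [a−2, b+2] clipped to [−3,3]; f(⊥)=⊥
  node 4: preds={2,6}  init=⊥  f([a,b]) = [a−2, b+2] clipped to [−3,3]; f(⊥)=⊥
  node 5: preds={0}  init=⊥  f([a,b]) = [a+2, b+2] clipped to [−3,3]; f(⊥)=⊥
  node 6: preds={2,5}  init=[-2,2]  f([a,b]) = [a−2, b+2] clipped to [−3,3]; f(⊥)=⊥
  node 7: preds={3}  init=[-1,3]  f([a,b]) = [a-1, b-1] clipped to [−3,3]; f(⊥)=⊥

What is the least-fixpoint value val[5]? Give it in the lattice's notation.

[-1,3]

Worklist (14 pops):
  #1 pop 0: in=⊥ → [-3,3] (no change)
  #2 pop 1: in=[-3,3] → [-3,3] (was ⊥); enqueue [0]
  #3 pop 2: in=⊥ → ⊥ (no change)
  #4 pop 3: in=[-2,2] → [-3,3] (was ⊥); enqueue [2]
  #5 pop 4: in=[-2,2] → [-3,3] (was ⊥); enqueue [1,3]
  #6 pop 5: in=[-3,3] → [-1,3] (was ⊥); enqueue []
  #7 pop 6: in=[-1,3] → [-3,3] (was [-2,2]); enqueue [4]
  #8 pop 7: in=[-3,3] → [-3,3] (was [-1,3]); enqueue []
  #9 pop 0: in=[-3,3] → [-3,3] (no change)
  #10 pop 2: in=[-3,3] → [-3,2] (was ⊥); enqueue [6]
  #11 pop 1: in=[-3,3] → [-3,3] (no change)
  #12 pop 3: in=[-3,3] → [-3,3] (no change)
  #13 pop 4: in=[-3,3] → [-3,3] (no change)
  #14 pop 6: in=[-3,3] → [-3,3] (no change)

Fixpoint:
  val[0] = [-3,3]
  val[1] = [-3,3]
  val[2] = [-3,2]
  val[3] = [-3,3]
  val[4] = [-3,3]
  val[5] = [-1,3]
  val[6] = [-3,3]
  val[7] = [-3,3]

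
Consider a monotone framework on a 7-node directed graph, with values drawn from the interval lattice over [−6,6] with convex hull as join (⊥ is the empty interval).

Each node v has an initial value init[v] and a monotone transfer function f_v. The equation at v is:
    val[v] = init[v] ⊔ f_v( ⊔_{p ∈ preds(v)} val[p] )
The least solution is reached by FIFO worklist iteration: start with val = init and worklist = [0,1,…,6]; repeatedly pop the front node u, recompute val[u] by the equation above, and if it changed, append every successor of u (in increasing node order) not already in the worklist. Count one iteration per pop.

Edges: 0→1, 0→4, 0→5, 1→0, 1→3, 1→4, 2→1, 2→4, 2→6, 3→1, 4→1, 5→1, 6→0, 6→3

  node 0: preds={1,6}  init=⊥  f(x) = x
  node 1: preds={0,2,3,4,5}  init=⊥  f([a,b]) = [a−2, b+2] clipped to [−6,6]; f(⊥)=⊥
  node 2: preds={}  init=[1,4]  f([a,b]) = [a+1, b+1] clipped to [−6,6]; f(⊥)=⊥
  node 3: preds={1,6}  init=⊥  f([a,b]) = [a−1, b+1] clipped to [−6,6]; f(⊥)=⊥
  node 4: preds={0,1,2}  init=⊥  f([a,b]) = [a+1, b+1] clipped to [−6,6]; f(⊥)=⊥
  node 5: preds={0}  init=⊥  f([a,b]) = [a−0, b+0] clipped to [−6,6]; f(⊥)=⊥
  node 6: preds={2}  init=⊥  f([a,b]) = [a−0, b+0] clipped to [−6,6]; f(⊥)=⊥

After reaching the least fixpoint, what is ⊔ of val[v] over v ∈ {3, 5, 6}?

[-6,6]

Worklist (22 pops):
  #1 pop 0: in=⊥ → ⊥ (no change)
  #2 pop 1: in=[1,4] → [-1,6] (was ⊥); enqueue [0]
  #3 pop 2: in=⊥ → [1,4] (no change)
  #4 pop 3: in=[-1,6] → [-2,6] (was ⊥); enqueue [1]
  #5 pop 4: in=[-1,6] → [0,6] (was ⊥); enqueue []
  #6 pop 5: in=⊥ → ⊥ (no change)
  #7 pop 6: in=[1,4] → [1,4] (was ⊥); enqueue [3]
  #8 pop 0: in=[-1,6] → [-1,6] (was ⊥); enqueue [4,5]
  #9 pop 1: in=[-2,6] → [-4,6] (was [-1,6]); enqueue [0]
  #10 pop 3: in=[-4,6] → [-5,6] (was [-2,6]); enqueue [1]
  #11 pop 4: in=[-4,6] → [-3,6] (was [0,6]); enqueue []
  #12 pop 5: in=[-1,6] → [-1,6] (was ⊥); enqueue []
  #13 pop 0: in=[-4,6] → [-4,6] (was [-1,6]); enqueue [4,5]
  #14 pop 1: in=[-5,6] → [-6,6] (was [-4,6]); enqueue [0,3]
  #15 pop 4: in=[-6,6] → [-5,6] (was [-3,6]); enqueue [1]
  #16 pop 5: in=[-4,6] → [-4,6] (was [-1,6]); enqueue []
  #17 pop 0: in=[-6,6] → [-6,6] (was [-4,6]); enqueue [4,5]
  #18 pop 3: in=[-6,6] → [-6,6] (was [-5,6]); enqueue []
  #19 pop 1: in=[-6,6] → [-6,6] (no change)
  #20 pop 4: in=[-6,6] → [-5,6] (no change)
  #21 pop 5: in=[-6,6] → [-6,6] (was [-4,6]); enqueue [1]
  #22 pop 1: in=[-6,6] → [-6,6] (no change)

Fixpoint:
  val[0] = [-6,6]
  val[1] = [-6,6]
  val[2] = [1,4]
  val[3] = [-6,6]
  val[4] = [-5,6]
  val[5] = [-6,6]
  val[6] = [1,4]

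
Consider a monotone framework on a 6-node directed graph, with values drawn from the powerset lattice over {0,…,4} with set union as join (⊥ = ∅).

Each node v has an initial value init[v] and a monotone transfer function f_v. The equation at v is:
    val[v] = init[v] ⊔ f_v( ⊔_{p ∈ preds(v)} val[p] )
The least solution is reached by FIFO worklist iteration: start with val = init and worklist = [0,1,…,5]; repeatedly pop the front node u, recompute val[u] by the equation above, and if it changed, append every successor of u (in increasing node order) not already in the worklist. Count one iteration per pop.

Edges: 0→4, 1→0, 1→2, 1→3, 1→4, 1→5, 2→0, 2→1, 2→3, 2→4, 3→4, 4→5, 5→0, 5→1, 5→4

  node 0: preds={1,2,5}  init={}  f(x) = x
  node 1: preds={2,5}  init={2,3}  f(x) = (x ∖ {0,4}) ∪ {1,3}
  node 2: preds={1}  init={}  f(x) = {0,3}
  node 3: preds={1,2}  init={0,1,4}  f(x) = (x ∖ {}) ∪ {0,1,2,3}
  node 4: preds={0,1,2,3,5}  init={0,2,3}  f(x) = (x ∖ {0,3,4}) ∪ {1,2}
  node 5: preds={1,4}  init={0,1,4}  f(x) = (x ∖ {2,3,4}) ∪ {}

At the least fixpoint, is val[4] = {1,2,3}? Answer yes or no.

no

Trace (8 dequeues):
  [1] u=0 | in {0,1,2,3,4} | out {0,1,2,3,4} | prev {} | push {}
  [2] u=1 | in {0,1,4} | out {1,2,3} | prev {2,3} | push {0}
  [3] u=2 | in {1,2,3} | out {0,3} | prev {} | push {1}
  [4] u=3 | in {0,1,2,3} | out {0,1,2,3,4} | prev {0,1,4} | push {}
  [5] u=4 | in {0,1,2,3,4} | out {0,1,2,3} | prev {0,2,3} | push {}
  [6] u=5 | in {0,1,2,3} | out {0,1,4} | ==
  [7] u=0 | in {0,1,2,3,4} | out {0,1,2,3,4} | ==
  [8] u=1 | in {0,1,3,4} | out {1,2,3} | ==

Converged values:
  [0] {0,1,2,3,4}
  [1] {1,2,3}
  [2] {0,3}
  [3] {0,1,2,3,4}
  [4] {0,1,2,3}
  [5] {0,1,4}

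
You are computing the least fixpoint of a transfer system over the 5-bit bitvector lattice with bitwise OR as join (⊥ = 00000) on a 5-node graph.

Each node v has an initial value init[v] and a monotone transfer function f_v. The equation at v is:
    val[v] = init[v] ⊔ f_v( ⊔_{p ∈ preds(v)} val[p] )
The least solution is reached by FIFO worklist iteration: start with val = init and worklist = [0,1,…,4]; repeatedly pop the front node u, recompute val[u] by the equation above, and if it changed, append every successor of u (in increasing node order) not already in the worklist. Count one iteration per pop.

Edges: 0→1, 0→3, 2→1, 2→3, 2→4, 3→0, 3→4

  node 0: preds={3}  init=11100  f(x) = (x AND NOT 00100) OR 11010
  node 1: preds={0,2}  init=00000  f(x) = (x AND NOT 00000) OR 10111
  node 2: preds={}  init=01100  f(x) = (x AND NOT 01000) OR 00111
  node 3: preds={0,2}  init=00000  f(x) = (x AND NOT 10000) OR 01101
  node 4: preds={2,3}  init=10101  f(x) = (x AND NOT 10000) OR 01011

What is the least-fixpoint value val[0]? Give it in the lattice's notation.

11111

Trace (9 dequeues):
  [1] u=0 | in 00000 | out 11110 | prev 11100 | push {}
  [2] u=1 | in 11110 | out 11111 | prev 00000 | push {}
  [3] u=2 | in 00000 | out 01111 | prev 01100 | push {1}
  [4] u=3 | in 11111 | out 01111 | prev 00000 | push {0}
  [5] u=4 | in 01111 | out 11111 | prev 10101 | push {}
  [6] u=1 | in 11111 | out 11111 | ==
  [7] u=0 | in 01111 | out 11111 | prev 11110 | push {1,3}
  [8] u=1 | in 11111 | out 11111 | ==
  [9] u=3 | in 11111 | out 01111 | ==

Converged values:
  [0] 11111
  [1] 11111
  [2] 01111
  [3] 01111
  [4] 11111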